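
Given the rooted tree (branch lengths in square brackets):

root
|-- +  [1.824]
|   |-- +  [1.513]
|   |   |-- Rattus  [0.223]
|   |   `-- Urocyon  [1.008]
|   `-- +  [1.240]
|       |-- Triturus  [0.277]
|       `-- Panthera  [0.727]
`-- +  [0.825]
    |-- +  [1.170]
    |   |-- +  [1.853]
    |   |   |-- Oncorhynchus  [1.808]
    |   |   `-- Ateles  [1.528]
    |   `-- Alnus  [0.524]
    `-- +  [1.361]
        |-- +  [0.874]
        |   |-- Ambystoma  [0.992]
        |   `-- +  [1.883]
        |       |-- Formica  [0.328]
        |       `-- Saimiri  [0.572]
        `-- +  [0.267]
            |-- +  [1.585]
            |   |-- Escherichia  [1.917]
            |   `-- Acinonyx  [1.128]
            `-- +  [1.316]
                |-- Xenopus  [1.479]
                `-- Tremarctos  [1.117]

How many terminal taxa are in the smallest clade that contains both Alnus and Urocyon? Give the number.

14

The MRCA of Alnus and Urocyon is the root, so the clade is the entire tree.
That clade contains 14 terminal taxa: Acinonyx, Alnus, Ambystoma, Ateles, Escherichia, Formica, Oncorhynchus, Panthera, Rattus, Saimiri, Tremarctos, Triturus, Urocyon, Xenopus.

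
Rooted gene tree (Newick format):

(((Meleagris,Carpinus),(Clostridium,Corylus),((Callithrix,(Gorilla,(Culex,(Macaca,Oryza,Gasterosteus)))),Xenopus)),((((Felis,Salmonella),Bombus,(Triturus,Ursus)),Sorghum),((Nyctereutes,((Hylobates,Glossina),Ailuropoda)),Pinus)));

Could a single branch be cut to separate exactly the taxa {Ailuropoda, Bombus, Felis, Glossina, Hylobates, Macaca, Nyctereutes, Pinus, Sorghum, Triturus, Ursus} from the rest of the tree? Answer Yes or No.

No

The MRCA of the listed taxa is the root, so the smallest clade containing them is the whole tree.
That clade also contains Callithrix, Carpinus, Clostridium, Corylus, Culex, Gasterosteus, Gorilla, Meleagris, Oryza, Salmonella, Xenopus, which are not in the proposed group, so the group is not monophyletic.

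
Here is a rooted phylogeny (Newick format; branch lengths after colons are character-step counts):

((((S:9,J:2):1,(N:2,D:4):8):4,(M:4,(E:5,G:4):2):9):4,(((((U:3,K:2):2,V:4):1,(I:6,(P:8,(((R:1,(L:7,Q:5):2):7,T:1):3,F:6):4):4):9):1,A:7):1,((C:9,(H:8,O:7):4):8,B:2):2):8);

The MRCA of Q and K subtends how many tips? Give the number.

The MRCA of Q and K is the node subtending (((U,K),V),(I,(P,(((R,(L,Q)),T),F)))).
That clade contains 10 terminal taxa: F, I, K, L, P, Q, R, T, U, V.

10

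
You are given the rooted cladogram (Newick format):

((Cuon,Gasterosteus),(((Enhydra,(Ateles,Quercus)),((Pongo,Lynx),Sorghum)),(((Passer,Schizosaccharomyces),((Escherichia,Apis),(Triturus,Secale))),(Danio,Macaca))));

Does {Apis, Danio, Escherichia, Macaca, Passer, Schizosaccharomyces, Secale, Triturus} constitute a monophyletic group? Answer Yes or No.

Yes

The most recent common ancestor of these taxa subtends (((Passer,Schizosaccharomyces),((Escherichia,Apis),(Triturus,Secale))),(Danio,Macaca)).
That clade has exactly 8 tips — every listed taxon and nothing else — so the group is monophyletic.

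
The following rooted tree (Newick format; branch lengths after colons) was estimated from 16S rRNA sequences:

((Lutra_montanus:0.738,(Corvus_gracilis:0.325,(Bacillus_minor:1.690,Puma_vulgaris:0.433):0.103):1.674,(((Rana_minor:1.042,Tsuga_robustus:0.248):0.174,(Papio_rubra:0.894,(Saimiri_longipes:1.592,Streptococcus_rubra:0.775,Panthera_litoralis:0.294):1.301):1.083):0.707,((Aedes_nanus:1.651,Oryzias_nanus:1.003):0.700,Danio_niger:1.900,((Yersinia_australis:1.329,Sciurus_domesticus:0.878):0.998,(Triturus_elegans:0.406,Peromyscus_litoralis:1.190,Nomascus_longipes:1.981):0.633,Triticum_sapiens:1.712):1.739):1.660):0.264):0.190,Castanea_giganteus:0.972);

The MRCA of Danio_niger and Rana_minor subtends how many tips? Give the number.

The MRCA of Danio_niger and Rana_minor is the node subtending (((Rana_minor,Tsuga_robustus),(Papio_rubra,(Saimiri_longipes,Streptococcus_rubra,Panthera_litoralis))),((Aedes_nanus,Oryzias_nanus),Danio_niger,((Yersinia_australis,Sciurus_domesticus),(Triturus_elegans,Peromyscus_litoralis,Nomascus_longipes),Triticum_sapiens))).
That clade contains 15 terminal taxa: Aedes_nanus, Danio_niger, Nomascus_longipes, Oryzias_nanus, Panthera_litoralis, Papio_rubra, Peromyscus_litoralis, Rana_minor, Saimiri_longipes, Sciurus_domesticus, Streptococcus_rubra, Triticum_sapiens, Triturus_elegans, Tsuga_robustus, Yersinia_australis.

15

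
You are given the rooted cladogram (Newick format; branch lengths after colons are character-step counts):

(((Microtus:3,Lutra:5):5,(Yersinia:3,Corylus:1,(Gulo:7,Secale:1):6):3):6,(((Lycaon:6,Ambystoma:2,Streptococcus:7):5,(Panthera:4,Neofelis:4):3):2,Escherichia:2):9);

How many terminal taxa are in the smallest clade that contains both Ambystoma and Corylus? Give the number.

12

The MRCA of Ambystoma and Corylus is the root, so the clade is the entire tree.
That clade contains 12 terminal taxa: Ambystoma, Corylus, Escherichia, Gulo, Lutra, Lycaon, Microtus, Neofelis, Panthera, Secale, Streptococcus, Yersinia.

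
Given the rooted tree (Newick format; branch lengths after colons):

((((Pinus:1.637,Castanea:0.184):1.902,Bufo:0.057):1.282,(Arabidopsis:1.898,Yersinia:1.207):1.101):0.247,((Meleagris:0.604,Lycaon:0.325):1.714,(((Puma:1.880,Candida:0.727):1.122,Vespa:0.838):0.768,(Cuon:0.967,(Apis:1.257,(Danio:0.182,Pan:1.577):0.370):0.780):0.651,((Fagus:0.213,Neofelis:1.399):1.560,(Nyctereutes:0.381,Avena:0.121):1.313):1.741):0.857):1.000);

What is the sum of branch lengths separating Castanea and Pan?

8.850

The path runs Castanea → … → MRCA → … → Pan; the MRCA is the root of the tree.
Branch lengths along that path: 0.184 + 1.902 + 1.282 + 0.247 + 1.000 + 0.857 + 0.651 + 0.780 + 0.370 + 1.577 = 8.850.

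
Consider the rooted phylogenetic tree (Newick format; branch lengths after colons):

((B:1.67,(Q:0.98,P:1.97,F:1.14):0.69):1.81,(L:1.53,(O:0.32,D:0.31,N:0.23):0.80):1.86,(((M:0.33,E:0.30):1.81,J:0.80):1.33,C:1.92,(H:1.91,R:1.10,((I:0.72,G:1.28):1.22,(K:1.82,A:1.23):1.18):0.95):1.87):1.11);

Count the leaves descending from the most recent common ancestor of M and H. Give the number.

10

The MRCA of M and H is the node subtending (((M,E),J),C,(H,R,((I,G),(K,A)))).
That clade contains 10 terminal taxa: A, C, E, G, H, I, J, K, M, R.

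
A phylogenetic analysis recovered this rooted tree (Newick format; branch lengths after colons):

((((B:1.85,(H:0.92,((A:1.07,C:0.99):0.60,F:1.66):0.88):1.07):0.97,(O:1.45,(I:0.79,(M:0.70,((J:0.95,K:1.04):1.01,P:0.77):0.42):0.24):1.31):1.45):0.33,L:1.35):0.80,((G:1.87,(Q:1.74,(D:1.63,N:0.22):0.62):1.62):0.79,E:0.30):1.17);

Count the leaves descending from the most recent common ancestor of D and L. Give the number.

17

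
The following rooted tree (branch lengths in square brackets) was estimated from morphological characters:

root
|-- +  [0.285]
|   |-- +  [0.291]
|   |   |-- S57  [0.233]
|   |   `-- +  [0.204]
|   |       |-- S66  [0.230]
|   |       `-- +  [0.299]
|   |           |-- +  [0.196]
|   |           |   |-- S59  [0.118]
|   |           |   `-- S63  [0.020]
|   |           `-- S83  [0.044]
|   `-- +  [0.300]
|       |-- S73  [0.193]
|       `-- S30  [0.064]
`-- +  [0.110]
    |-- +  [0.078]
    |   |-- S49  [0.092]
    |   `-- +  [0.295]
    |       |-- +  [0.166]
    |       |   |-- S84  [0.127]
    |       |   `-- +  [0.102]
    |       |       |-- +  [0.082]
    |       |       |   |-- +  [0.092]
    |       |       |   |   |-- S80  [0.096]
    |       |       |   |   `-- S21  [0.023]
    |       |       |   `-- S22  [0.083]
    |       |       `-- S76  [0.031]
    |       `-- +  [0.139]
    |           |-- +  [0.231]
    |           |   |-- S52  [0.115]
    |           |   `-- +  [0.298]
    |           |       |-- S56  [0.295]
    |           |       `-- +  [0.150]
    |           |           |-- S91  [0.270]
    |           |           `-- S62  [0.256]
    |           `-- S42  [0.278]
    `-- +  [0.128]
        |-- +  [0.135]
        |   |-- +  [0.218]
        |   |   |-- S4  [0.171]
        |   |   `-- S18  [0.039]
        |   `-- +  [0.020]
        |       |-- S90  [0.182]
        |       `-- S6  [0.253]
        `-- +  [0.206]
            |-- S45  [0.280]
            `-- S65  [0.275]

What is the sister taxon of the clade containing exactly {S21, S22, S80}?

The clade containing exactly {S21, S22, S80} attaches to the tree at the node subtending (((S80,S21),S22),S76).
The other lineage descending from that same node — the sister group — is the single tip S76.

S76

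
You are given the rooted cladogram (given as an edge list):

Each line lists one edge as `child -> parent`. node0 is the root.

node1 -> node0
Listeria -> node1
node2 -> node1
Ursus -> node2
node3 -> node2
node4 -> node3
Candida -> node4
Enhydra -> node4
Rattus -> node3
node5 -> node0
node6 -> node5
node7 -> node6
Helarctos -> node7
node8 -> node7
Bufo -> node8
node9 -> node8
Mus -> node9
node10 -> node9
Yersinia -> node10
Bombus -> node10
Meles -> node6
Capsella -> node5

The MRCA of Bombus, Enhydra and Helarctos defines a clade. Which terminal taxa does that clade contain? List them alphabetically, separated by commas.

Tracing Bombus: it sits inside (Yersinia,Bombus).
Tracing Enhydra: it sits inside (Candida,Enhydra).
Tracing Helarctos: it sits inside (Helarctos,(Bufo,(Mus,(Yersinia,Bombus)))).
The smallest clade enclosing all 3 is the whole tree (their MRCA is the root), so the answer is all 12 tips in alphabetical order.

Bombus, Bufo, Candida, Capsella, Enhydra, Helarctos, Listeria, Meles, Mus, Rattus, Ursus, Yersinia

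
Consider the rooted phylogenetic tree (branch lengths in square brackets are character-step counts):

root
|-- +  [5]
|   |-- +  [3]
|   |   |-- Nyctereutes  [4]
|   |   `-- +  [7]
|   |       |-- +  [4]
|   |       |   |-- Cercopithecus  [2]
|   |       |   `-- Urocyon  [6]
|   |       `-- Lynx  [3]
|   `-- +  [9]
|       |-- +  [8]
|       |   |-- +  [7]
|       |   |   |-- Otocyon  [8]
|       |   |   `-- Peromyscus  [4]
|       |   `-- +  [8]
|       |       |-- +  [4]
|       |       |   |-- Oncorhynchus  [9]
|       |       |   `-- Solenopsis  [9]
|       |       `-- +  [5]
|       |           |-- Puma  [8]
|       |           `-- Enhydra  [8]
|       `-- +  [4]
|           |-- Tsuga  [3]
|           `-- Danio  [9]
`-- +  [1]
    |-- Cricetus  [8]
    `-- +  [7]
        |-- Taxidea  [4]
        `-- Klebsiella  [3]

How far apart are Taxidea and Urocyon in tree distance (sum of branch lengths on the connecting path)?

The path runs Taxidea → … → MRCA → … → Urocyon; the MRCA is the root of the tree.
Branch lengths along that path: 4 + 7 + 1 + 5 + 3 + 7 + 4 + 6 = 37.

37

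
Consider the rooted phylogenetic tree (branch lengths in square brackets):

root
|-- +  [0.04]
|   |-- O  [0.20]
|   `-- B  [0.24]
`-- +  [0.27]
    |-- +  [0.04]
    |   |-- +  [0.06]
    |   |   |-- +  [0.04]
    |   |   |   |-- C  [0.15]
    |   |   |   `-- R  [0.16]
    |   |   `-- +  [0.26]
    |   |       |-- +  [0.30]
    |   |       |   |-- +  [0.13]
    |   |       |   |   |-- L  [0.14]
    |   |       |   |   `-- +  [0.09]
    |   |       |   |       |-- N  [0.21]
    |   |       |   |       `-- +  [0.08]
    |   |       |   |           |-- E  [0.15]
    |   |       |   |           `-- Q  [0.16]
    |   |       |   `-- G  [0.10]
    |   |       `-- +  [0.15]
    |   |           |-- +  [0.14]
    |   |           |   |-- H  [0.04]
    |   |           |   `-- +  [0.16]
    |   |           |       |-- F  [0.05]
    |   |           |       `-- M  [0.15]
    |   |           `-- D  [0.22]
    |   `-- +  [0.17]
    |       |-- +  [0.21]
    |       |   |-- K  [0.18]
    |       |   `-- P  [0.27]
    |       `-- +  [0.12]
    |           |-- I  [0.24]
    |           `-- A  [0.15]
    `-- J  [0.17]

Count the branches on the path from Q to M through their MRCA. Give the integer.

The MRCA of Q and M is the node subtending (((L,(N,(E,Q))),G),((H,(F,M)),D)).
From Q up to that node: 5 branches. From M up to the same node: 4 branches. Total: 5 + 4 = 9.

9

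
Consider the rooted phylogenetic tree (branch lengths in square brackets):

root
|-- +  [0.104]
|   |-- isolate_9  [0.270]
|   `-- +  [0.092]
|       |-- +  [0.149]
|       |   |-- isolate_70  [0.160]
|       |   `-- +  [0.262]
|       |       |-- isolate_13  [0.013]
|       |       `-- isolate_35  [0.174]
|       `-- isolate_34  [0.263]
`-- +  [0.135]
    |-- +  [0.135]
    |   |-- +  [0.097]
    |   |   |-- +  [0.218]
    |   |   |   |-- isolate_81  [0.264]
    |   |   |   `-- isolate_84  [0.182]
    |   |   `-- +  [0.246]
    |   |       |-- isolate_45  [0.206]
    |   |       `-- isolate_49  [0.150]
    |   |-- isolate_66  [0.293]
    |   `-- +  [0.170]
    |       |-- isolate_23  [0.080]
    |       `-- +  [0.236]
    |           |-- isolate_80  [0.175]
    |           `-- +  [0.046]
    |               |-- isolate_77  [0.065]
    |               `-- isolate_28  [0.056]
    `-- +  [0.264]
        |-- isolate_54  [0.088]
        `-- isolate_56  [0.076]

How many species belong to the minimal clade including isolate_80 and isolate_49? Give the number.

The MRCA of isolate_80 and isolate_49 is the node subtending (((isolate_81,isolate_84),(isolate_45,isolate_49)),isolate_66,(isolate_23,(isolate_80,(isolate_77,isolate_28)))).
That clade contains 9 terminal taxa: isolate_23, isolate_28, isolate_45, isolate_49, isolate_66, isolate_77, isolate_80, isolate_81, isolate_84.

9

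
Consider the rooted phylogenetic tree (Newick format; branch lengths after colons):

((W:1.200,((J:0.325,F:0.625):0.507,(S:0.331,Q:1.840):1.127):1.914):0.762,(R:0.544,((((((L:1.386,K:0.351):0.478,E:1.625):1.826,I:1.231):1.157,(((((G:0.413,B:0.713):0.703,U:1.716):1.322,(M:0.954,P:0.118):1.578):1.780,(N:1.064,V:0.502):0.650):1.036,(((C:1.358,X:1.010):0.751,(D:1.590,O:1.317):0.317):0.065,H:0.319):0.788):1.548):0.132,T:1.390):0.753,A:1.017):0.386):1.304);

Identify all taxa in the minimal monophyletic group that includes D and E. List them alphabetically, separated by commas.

B, C, D, E, G, H, I, K, L, M, N, O, P, U, V, X

Tracing D: it sits inside (D,O).
Tracing E: it sits inside ((L,K),E).
The smallest clade enclosing both is ((((L,K),E),I),(((((G,B),U),(M,P)),(N,V)),(((C,X),(D,O)),H))); the answer is its 16 terminal taxa in alphabetical order.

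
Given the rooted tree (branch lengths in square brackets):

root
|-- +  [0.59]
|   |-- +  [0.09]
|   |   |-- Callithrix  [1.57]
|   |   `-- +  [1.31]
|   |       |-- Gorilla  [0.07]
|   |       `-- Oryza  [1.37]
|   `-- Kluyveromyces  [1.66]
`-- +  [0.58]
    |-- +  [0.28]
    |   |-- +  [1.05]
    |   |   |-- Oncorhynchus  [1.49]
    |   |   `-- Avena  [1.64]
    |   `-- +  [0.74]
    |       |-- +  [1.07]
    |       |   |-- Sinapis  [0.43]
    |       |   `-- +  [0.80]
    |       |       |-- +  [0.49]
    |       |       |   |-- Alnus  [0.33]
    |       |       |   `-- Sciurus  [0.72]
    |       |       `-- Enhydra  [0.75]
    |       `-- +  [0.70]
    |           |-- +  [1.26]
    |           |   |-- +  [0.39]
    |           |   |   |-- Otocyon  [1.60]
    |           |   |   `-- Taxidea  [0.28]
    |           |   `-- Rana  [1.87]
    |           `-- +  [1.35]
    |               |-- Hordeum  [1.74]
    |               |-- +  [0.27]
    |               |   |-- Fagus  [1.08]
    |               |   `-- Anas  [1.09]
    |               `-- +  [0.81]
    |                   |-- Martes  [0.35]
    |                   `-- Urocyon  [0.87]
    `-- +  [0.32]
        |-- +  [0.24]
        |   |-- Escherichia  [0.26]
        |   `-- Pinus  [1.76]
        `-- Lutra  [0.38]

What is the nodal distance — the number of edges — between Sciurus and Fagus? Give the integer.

8

The MRCA of Sciurus and Fagus is the node subtending ((Sinapis,((Alnus,Sciurus),Enhydra)),(((Otocyon,Taxidea),Rana),(Hordeum,(Fagus,Anas),(Martes,Urocyon)))).
From Sciurus up to that node: 4 branches. From Fagus up to the same node: 4 branches. Total: 4 + 4 = 8.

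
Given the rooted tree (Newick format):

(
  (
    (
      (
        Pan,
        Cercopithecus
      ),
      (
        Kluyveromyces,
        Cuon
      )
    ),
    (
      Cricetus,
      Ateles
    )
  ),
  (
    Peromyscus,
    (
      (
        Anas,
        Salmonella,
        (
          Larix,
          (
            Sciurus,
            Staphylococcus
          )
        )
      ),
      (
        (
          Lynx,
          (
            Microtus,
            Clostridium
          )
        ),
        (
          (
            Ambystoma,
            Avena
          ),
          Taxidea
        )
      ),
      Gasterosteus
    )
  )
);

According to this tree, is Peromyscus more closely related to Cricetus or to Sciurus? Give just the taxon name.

The MRCA of Peromyscus and Sciurus subtends (Peromyscus,((Anas,Salmonella,(Larix,(Sciurus,Staphylococcus))),((Lynx,(Microtus,Clostridium)),((Ambystoma,Avena),Taxidea)),Gasterosteus)) (13 taxa).
The MRCA of Peromyscus and Cricetus is the root, subtending the entire tree (19 taxa).
The first is nested inside the second, so Peromyscus shares a more recent common ancestor with Sciurus.

Sciurus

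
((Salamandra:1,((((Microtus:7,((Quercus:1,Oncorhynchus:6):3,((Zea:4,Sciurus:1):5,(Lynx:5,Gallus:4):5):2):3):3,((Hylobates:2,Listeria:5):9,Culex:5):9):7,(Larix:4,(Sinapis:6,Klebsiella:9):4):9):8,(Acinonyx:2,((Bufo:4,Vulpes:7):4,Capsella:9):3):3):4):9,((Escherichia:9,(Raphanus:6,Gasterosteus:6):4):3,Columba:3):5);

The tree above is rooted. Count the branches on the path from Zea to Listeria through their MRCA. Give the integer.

8

The MRCA of Zea and Listeria is the node subtending ((Microtus,((Quercus,Oncorhynchus),((Zea,Sciurus),(Lynx,Gallus)))),((Hylobates,Listeria),Culex)).
From Zea up to that node: 5 branches. From Listeria up to the same node: 3 branches. Total: 5 + 3 = 8.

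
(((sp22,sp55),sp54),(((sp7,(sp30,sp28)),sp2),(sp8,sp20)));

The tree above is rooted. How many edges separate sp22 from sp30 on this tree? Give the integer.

8

The MRCA of sp22 and sp30 is the root of the tree.
From sp22 up to that node: 3 branches. From sp30 up to the same node: 5 branches. Total: 3 + 5 = 8.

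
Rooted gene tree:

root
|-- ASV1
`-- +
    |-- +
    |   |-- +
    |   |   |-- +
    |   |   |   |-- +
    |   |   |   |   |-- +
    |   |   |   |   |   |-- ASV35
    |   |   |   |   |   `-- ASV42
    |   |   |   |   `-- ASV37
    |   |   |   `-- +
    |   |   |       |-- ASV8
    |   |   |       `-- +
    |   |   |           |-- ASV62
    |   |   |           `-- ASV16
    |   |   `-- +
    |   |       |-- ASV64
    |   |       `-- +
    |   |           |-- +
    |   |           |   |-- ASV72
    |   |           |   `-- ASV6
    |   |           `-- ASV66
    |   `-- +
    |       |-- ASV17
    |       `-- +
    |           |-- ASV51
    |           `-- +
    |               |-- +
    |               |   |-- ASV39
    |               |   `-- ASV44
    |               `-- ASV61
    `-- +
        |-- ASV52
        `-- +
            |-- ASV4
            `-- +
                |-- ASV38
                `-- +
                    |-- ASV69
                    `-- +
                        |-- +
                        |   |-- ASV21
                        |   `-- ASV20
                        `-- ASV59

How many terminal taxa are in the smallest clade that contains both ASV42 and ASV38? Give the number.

22

The MRCA of ASV42 and ASV38 is the node subtending ((((((ASV35,ASV42),ASV37),(ASV8,(ASV62,ASV16))),(ASV64,((ASV72,ASV6),ASV66))),(ASV17,(ASV51,((ASV39,ASV44),ASV61)))),(ASV52,(ASV4,(ASV38,(ASV69,((ASV21,ASV20),ASV59)))))).
That clade contains 22 terminal taxa: ASV16, ASV17, ASV20, ASV21, ASV35, ASV37, ASV38, ASV39, ASV4, ASV42, ASV44, ASV51, ASV52, ASV59, ASV6, ASV61, ASV62, ASV64, ASV66, ASV69, ASV72, ASV8.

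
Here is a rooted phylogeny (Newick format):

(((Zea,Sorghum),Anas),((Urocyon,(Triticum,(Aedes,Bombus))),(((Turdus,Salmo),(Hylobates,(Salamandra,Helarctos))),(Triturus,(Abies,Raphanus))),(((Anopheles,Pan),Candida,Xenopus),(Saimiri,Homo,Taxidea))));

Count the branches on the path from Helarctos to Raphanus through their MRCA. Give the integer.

The MRCA of Helarctos and Raphanus is the node subtending (((Turdus,Salmo),(Hylobates,(Salamandra,Helarctos))),(Triturus,(Abies,Raphanus))).
From Helarctos up to that node: 4 branches. From Raphanus up to the same node: 3 branches. Total: 4 + 3 = 7.

7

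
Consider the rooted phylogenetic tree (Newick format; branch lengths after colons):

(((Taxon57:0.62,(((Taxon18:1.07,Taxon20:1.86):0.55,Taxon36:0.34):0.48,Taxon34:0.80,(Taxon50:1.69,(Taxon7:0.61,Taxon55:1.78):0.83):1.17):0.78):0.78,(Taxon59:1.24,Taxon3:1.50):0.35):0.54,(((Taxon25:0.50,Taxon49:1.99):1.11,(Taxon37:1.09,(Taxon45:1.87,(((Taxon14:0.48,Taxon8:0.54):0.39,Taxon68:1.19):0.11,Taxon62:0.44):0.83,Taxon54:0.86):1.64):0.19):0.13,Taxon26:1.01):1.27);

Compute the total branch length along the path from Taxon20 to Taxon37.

7.67

The path runs Taxon20 → … → MRCA → … → Taxon37; the MRCA is the root of the tree.
Branch lengths along that path: 1.86 + 0.55 + 0.48 + 0.78 + 0.78 + 0.54 + 1.27 + 0.13 + 0.19 + 1.09 = 7.67.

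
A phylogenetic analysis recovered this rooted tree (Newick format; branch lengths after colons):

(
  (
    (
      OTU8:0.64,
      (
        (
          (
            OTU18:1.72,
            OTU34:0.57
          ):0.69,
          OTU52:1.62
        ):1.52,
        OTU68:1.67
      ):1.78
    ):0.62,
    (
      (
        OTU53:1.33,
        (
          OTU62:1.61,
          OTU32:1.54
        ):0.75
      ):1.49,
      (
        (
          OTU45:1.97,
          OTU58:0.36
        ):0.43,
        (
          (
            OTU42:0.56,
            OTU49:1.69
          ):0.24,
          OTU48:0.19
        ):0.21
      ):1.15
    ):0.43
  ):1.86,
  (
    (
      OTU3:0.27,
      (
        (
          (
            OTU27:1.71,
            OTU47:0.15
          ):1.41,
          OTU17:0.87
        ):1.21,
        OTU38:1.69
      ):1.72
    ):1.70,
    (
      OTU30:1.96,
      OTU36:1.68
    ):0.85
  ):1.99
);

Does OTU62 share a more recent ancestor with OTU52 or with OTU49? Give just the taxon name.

OTU49

The MRCA of OTU62 and OTU49 subtends ((OTU53,(OTU62,OTU32)),((OTU45,OTU58),((OTU42,OTU49),OTU48))) (8 taxa).
The MRCA of OTU62 and OTU52 subtends ((OTU8,(((OTU18,OTU34),OTU52),OTU68)),((OTU53,(OTU62,OTU32)),((OTU45,OTU58),((OTU42,OTU49),OTU48)))) (13 taxa).
The first is nested inside the second, so OTU62 shares a more recent common ancestor with OTU49.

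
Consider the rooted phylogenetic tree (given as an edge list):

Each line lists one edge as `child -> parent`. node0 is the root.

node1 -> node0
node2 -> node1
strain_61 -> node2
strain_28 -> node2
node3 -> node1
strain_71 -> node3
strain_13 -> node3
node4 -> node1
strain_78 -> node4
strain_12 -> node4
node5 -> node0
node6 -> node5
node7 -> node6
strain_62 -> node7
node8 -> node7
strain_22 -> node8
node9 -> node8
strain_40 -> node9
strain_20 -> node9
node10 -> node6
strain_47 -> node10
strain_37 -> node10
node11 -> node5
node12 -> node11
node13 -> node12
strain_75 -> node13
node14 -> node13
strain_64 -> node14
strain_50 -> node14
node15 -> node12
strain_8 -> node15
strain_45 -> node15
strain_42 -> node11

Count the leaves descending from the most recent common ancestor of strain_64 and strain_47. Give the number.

12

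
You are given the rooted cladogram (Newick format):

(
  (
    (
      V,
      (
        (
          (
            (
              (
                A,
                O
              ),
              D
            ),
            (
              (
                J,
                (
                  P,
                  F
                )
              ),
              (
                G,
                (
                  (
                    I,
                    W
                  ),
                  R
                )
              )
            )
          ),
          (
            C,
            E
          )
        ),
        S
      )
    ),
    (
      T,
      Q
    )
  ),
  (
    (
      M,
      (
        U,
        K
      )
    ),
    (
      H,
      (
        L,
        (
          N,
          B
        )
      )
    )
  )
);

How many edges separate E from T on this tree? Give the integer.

The MRCA of E and T is the node subtending ((V,(((((A,O),D),((J,(P,F)),(G,((I,W),R)))),(C,E)),S)),(T,Q)).
From E up to that node: 5 branches. From T up to the same node: 2 branches. Total: 5 + 2 = 7.

7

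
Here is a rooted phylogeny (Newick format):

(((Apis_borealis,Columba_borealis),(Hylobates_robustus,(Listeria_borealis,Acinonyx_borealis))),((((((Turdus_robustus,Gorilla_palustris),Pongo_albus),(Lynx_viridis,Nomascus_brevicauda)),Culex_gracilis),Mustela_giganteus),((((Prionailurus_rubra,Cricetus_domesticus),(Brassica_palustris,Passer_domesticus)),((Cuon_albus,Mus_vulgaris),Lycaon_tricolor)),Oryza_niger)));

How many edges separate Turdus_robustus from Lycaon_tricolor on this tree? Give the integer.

The MRCA of Turdus_robustus and Lycaon_tricolor is the node subtending ((((((Turdus_robustus,Gorilla_palustris),Pongo_albus),(Lynx_viridis,Nomascus_brevicauda)),Culex_gracilis),Mustela_giganteus),((((Prionailurus_rubra,Cricetus_domesticus),(Brassica_palustris,Passer_domesticus)),((Cuon_albus,Mus_vulgaris),Lycaon_tricolor)),Oryza_niger)).
From Turdus_robustus up to that node: 6 branches. From Lycaon_tricolor up to the same node: 4 branches. Total: 6 + 4 = 10.

10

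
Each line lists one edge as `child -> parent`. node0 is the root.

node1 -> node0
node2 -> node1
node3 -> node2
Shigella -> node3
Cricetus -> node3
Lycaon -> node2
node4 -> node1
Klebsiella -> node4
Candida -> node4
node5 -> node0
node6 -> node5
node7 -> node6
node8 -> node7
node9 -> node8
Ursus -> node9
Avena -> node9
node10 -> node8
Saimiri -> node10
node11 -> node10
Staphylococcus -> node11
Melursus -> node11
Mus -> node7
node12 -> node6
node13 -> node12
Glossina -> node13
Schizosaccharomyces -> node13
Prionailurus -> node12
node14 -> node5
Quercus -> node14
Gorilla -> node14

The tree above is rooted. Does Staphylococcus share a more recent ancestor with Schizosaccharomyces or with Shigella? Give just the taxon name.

The MRCA of Staphylococcus and Schizosaccharomyces subtends ((((Ursus,Avena),(Saimiri,(Staphylococcus,Melursus))),Mus),((Glossina,Schizosaccharomyces),Prionailurus)) (9 taxa).
The MRCA of Staphylococcus and Shigella is the root, subtending the entire tree (16 taxa).
The first is nested inside the second, so Staphylococcus shares a more recent common ancestor with Schizosaccharomyces.

Schizosaccharomyces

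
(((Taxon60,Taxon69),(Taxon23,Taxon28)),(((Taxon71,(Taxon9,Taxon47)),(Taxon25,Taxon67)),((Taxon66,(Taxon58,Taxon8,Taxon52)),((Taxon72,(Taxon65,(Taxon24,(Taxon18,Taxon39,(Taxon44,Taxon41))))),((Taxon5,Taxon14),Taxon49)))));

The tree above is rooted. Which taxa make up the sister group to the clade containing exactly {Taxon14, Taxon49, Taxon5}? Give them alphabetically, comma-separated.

The clade containing exactly {Taxon14, Taxon49, Taxon5} attaches to the tree at the node subtending ((Taxon72,(Taxon65,(Taxon24,(Taxon18,Taxon39,(Taxon44,Taxon41))))),((Taxon5,Taxon14),Taxon49)).
The other lineage descending from that same node — the sister group — is (Taxon72,(Taxon65,(Taxon24,(Taxon18,Taxon39,(Taxon44,Taxon41))))); its 7 tips in alphabetical order are the answer.

Taxon18, Taxon24, Taxon39, Taxon41, Taxon44, Taxon65, Taxon72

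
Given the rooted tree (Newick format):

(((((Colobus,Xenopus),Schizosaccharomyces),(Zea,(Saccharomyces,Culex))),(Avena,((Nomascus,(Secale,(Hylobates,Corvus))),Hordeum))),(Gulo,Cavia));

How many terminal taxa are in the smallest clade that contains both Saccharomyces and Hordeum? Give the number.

12

The MRCA of Saccharomyces and Hordeum is the node subtending ((((Colobus,Xenopus),Schizosaccharomyces),(Zea,(Saccharomyces,Culex))),(Avena,((Nomascus,(Secale,(Hylobates,Corvus))),Hordeum))).
That clade contains 12 terminal taxa: Avena, Colobus, Corvus, Culex, Hordeum, Hylobates, Nomascus, Saccharomyces, Schizosaccharomyces, Secale, Xenopus, Zea.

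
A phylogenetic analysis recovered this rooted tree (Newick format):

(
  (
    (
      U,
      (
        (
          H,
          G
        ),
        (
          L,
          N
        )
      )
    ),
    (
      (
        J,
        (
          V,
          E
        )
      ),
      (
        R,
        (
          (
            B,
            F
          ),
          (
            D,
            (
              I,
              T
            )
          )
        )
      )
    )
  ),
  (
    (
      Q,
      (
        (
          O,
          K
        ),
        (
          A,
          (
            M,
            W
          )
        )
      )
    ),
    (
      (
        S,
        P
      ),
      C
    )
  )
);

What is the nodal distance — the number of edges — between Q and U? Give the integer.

6

The MRCA of Q and U is the root of the tree.
From Q up to that node: 3 branches. From U up to the same node: 3 branches. Total: 3 + 3 = 6.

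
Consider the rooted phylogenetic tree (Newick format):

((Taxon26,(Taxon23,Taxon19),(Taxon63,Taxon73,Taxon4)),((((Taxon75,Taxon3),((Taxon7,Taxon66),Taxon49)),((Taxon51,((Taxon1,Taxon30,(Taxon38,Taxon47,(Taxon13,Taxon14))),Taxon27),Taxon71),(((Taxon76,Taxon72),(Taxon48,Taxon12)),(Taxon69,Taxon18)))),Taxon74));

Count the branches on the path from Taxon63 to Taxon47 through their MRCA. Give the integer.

The MRCA of Taxon63 and Taxon47 is the root of the tree.
From Taxon63 up to that node: 3 branches. From Taxon47 up to the same node: 8 branches. Total: 3 + 8 = 11.

11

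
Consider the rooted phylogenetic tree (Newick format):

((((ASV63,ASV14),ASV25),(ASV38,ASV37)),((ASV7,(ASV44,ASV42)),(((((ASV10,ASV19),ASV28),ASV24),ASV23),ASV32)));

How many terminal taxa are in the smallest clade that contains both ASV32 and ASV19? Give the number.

6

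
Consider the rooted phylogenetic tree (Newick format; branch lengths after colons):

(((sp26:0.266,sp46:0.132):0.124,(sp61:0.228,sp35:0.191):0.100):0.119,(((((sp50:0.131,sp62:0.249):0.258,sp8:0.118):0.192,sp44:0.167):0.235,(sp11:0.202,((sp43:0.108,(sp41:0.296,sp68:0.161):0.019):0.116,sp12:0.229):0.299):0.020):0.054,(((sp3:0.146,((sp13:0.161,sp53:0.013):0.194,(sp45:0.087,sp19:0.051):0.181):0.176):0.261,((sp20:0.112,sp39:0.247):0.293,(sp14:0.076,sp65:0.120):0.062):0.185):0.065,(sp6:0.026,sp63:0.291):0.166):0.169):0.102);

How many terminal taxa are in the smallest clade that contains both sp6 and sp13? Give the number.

11

The MRCA of sp6 and sp13 is the node subtending (((sp3,((sp13,sp53),(sp45,sp19))),((sp20,sp39),(sp14,sp65))),(sp6,sp63)).
That clade contains 11 terminal taxa: sp13, sp14, sp19, sp20, sp3, sp39, sp45, sp53, sp6, sp63, sp65.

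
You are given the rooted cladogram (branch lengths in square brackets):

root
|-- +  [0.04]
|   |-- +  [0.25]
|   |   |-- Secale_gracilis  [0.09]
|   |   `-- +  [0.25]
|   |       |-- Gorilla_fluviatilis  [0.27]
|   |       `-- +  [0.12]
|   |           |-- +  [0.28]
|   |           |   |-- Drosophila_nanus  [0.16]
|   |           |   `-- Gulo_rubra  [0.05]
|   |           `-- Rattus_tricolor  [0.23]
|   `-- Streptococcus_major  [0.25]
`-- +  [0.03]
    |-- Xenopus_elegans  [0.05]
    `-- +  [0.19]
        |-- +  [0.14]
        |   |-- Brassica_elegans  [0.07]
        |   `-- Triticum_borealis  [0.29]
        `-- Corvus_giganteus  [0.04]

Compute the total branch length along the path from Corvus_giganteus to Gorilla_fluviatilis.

1.07

The path runs Corvus_giganteus → … → MRCA → … → Gorilla_fluviatilis; the MRCA is the root of the tree.
Branch lengths along that path: 0.04 + 0.19 + 0.03 + 0.04 + 0.25 + 0.25 + 0.27 = 1.07.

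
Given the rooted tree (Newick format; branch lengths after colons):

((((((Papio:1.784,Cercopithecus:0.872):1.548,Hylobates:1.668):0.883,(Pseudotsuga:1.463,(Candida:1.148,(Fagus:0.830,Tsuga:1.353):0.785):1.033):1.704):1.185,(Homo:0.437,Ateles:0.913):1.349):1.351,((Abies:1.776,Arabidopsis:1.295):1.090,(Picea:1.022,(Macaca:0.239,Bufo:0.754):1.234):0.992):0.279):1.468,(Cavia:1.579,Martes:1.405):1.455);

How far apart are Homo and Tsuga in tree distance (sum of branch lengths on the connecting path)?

7.846

The path runs Homo → … → MRCA → … → Tsuga; the MRCA is the node subtending ((((Papio,Cercopithecus),Hylobates),(Pseudotsuga,(Candida,(Fagus,Tsuga)))),(Homo,Ateles)).
Branch lengths along that path: 0.437 + 1.349 + 1.185 + 1.704 + 1.033 + 0.785 + 1.353 = 7.846.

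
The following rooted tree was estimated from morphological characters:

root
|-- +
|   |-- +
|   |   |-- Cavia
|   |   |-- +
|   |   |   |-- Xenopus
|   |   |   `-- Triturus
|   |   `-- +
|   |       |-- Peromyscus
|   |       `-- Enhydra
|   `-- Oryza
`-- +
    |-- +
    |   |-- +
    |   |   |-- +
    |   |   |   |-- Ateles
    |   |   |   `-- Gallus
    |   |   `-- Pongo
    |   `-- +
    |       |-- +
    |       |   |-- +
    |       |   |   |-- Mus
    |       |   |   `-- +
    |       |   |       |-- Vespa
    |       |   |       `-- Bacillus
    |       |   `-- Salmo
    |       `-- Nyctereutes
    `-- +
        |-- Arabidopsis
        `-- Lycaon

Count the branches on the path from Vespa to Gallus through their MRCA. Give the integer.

The MRCA of Vespa and Gallus is the node subtending (((Ateles,Gallus),Pongo),(((Mus,(Vespa,Bacillus)),Salmo),Nyctereutes)).
From Vespa up to that node: 5 branches. From Gallus up to the same node: 3 branches. Total: 5 + 3 = 8.

8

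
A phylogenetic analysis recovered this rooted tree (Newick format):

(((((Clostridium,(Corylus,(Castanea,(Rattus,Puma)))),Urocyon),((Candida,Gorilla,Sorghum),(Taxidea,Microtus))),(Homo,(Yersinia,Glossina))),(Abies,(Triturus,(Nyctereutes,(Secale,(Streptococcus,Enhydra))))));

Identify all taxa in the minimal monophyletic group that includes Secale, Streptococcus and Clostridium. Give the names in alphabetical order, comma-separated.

Tracing Secale: it sits inside (Secale,(Streptococcus,Enhydra)).
Tracing Streptococcus: it sits inside (Streptococcus,Enhydra).
Tracing Clostridium: it sits inside (Clostridium,(Corylus,(Castanea,(Rattus,Puma)))).
The smallest clade enclosing all 3 is the whole tree (their MRCA is the root), so the answer is all 20 tips in alphabetical order.

Abies, Candida, Castanea, Clostridium, Corylus, Enhydra, Glossina, Gorilla, Homo, Microtus, Nyctereutes, Puma, Rattus, Secale, Sorghum, Streptococcus, Taxidea, Triturus, Urocyon, Yersinia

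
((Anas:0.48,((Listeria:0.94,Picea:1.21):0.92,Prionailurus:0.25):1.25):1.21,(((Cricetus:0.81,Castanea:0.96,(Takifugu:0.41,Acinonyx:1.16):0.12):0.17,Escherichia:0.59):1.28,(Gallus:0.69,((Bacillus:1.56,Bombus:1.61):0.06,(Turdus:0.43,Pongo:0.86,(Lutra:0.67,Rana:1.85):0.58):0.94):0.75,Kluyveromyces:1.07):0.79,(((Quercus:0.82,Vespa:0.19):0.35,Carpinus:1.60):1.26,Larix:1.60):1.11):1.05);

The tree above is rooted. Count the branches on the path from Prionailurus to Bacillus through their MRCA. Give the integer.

8

The MRCA of Prionailurus and Bacillus is the root of the tree.
From Prionailurus up to that node: 3 branches. From Bacillus up to the same node: 5 branches. Total: 3 + 5 = 8.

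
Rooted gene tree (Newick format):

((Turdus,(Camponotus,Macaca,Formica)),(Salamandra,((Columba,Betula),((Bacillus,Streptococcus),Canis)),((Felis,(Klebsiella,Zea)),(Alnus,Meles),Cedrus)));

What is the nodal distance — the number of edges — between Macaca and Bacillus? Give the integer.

8

The MRCA of Macaca and Bacillus is the root of the tree.
From Macaca up to that node: 3 branches. From Bacillus up to the same node: 5 branches. Total: 3 + 5 = 8.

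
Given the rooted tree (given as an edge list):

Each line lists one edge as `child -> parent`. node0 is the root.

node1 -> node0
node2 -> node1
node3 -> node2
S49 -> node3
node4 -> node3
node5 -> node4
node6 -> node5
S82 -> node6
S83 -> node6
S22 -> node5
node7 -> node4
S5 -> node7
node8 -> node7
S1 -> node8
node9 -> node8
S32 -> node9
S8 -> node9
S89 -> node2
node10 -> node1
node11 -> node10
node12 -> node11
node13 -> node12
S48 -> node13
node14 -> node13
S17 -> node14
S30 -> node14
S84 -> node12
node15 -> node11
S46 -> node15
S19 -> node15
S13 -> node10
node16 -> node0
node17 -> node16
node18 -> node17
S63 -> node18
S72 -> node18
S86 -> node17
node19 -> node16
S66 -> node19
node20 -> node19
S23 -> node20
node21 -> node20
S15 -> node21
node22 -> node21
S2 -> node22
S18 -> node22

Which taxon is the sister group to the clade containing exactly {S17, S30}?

S48

The clade containing exactly {S17, S30} attaches to the tree at the node subtending (S48,(S17,S30)).
The other lineage descending from that same node — the sister group — is the single tip S48.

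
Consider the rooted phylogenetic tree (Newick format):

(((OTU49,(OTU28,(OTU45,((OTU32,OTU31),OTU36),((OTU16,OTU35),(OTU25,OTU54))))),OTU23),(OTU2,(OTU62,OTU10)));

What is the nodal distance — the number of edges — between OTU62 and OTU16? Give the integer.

10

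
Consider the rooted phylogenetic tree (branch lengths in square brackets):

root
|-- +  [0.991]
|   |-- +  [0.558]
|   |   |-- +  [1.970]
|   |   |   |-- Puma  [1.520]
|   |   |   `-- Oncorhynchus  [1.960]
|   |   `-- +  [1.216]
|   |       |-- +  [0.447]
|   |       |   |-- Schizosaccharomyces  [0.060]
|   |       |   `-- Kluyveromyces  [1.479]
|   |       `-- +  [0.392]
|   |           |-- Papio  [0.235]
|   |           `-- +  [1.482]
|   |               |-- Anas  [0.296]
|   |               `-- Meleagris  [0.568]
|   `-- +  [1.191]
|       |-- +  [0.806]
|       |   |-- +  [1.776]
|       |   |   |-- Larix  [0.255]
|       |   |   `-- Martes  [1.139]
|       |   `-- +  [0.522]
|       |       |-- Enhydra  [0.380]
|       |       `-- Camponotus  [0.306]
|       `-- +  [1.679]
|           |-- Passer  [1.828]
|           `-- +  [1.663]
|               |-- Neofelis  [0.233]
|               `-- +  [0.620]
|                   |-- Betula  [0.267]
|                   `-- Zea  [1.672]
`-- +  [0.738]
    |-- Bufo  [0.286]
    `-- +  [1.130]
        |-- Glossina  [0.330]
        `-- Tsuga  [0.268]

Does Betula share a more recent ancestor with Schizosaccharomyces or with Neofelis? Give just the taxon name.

Neofelis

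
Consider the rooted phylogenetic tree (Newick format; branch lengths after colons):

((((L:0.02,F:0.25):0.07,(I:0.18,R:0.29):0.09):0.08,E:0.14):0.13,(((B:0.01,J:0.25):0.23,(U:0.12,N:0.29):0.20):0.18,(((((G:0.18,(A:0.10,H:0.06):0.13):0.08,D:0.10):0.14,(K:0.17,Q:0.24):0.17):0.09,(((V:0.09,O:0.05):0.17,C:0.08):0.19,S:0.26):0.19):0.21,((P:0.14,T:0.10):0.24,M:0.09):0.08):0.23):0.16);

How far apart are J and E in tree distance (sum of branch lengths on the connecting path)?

1.09

The path runs J → … → MRCA → … → E; the MRCA is the root of the tree.
Branch lengths along that path: 0.25 + 0.23 + 0.18 + 0.16 + 0.13 + 0.14 = 1.09.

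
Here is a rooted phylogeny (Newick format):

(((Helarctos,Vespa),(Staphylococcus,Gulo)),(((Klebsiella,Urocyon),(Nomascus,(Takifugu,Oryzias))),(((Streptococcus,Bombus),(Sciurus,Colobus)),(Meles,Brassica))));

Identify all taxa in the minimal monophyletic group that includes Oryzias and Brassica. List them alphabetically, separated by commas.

Bombus, Brassica, Colobus, Klebsiella, Meles, Nomascus, Oryzias, Sciurus, Streptococcus, Takifugu, Urocyon

Tracing Oryzias: it sits inside (Takifugu,Oryzias).
Tracing Brassica: it sits inside (Meles,Brassica).
The smallest clade enclosing both is (((Klebsiella,Urocyon),(Nomascus,(Takifugu,Oryzias))),(((Streptococcus,Bombus),(Sciurus,Colobus)),(Meles,Brassica))); the answer is its 11 terminal taxa in alphabetical order.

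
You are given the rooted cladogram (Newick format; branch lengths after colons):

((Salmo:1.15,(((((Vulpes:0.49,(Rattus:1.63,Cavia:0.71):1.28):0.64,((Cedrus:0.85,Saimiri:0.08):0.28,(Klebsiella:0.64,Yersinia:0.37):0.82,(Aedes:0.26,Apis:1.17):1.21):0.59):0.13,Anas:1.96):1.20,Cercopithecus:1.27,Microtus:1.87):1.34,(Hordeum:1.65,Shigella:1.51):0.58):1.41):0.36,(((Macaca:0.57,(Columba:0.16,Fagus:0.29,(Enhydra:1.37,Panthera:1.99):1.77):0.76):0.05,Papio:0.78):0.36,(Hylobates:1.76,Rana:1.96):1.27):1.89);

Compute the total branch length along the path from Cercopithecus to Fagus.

The path runs Cercopithecus → … → MRCA → … → Fagus; the MRCA is the root of the tree.
Branch lengths along that path: 1.27 + 1.34 + 1.41 + 0.36 + 1.89 + 0.36 + 0.05 + 0.76 + 0.29 = 7.73.

7.73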